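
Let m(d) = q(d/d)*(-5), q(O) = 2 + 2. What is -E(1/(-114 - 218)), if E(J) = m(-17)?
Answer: 20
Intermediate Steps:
q(O) = 4
m(d) = -20 (m(d) = 4*(-5) = -20)
E(J) = -20
-E(1/(-114 - 218)) = -1*(-20) = 20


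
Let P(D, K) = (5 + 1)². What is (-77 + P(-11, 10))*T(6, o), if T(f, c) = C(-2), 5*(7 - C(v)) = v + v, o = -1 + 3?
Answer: -1599/5 ≈ -319.80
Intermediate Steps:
P(D, K) = 36 (P(D, K) = 6² = 36)
o = 2
C(v) = 7 - 2*v/5 (C(v) = 7 - (v + v)/5 = 7 - 2*v/5)
T(f, c) = 39/5 (T(f, c) = 7 - ⅖*(-2) = 7 + ⅘ = 39/5)
(-77 + P(-11, 10))*T(6, o) = (-77 + 36)*(39/5) = -41*39/5 = -1599/5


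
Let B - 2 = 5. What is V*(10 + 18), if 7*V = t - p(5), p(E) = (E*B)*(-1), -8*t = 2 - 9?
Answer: 287/2 ≈ 143.50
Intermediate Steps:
B = 7 (B = 2 + 5 = 7)
t = 7/8 (t = -(2 - 9)/8 = -⅛*(-7) = 7/8 ≈ 0.87500)
p(E) = -7*E (p(E) = (E*7)*(-1) = (7*E)*(-1) = -7*E)
V = 41/8 (V = (7/8 - (-7)*5)/7 = (7/8 - 1*(-35))/7 = (7/8 + 35)/7 = (⅐)*(287/8) = 41/8 ≈ 5.1250)
V*(10 + 18) = 41*(10 + 18)/8 = (41/8)*28 = 287/2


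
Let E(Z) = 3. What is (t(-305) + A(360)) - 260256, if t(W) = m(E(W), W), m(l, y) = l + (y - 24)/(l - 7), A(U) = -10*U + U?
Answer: -1053643/4 ≈ -2.6341e+5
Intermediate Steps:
A(U) = -9*U
m(l, y) = l + (-24 + y)/(-7 + l)
t(W) = 9 - W/4 (t(W) = (-24 + W + 3² - 7*3)/(-7 + 3) = (-24 + W + 9 - 21)/(-4) = -(-36 + W)/4 = 9 - W/4)
(t(-305) + A(360)) - 260256 = ((9 - ¼*(-305)) - 9*360) - 260256 = ((9 + 305/4) - 3240) - 260256 = (341/4 - 3240) - 260256 = -12619/4 - 260256 = -1053643/4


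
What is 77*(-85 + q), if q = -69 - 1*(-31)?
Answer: -9471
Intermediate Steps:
q = -38 (q = -69 + 31 = -38)
77*(-85 + q) = 77*(-85 - 38) = 77*(-123) = -9471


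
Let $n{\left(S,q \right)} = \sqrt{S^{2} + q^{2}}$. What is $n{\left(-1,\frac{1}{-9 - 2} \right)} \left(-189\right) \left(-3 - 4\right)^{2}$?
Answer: $- \frac{9261 \sqrt{122}}{11} \approx -9299.2$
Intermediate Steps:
$n{\left(-1,\frac{1}{-9 - 2} \right)} \left(-189\right) \left(-3 - 4\right)^{2} = \sqrt{\left(-1\right)^{2} + \left(\frac{1}{-9 - 2}\right)^{2}} \left(-189\right) \left(-3 - 4\right)^{2} = \sqrt{1 + \left(\frac{1}{-11}\right)^{2}} \left(-189\right) \left(-7\right)^{2} = \sqrt{1 + \left(- \frac{1}{11}\right)^{2}} \left(-189\right) 49 = \sqrt{1 + \frac{1}{121}} \left(-189\right) 49 = \sqrt{\frac{122}{121}} \left(-189\right) 49 = \frac{\sqrt{122}}{11} \left(-189\right) 49 = - \frac{189 \sqrt{122}}{11} \cdot 49 = - \frac{9261 \sqrt{122}}{11}$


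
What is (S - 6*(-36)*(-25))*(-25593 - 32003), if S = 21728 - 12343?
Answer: -229520060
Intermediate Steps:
S = 9385
(S - 6*(-36)*(-25))*(-25593 - 32003) = (9385 - 6*(-36)*(-25))*(-25593 - 32003) = (9385 + 216*(-25))*(-57596) = (9385 - 5400)*(-57596) = 3985*(-57596) = -229520060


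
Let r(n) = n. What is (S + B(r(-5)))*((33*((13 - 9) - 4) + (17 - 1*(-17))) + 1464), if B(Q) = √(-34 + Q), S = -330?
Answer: -494340 + 1498*I*√39 ≈ -4.9434e+5 + 9355.0*I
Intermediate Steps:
(S + B(r(-5)))*((33*((13 - 9) - 4) + (17 - 1*(-17))) + 1464) = (-330 + √(-34 - 5))*((33*((13 - 9) - 4) + (17 - 1*(-17))) + 1464) = (-330 + √(-39))*((33*(4 - 4) + (17 + 17)) + 1464) = (-330 + I*√39)*((33*0 + 34) + 1464) = (-330 + I*√39)*((0 + 34) + 1464) = (-330 + I*√39)*(34 + 1464) = (-330 + I*√39)*1498 = -494340 + 1498*I*√39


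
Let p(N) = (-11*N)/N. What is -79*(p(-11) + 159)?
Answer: -11692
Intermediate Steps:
p(N) = -11
-79*(p(-11) + 159) = -79*(-11 + 159) = -79*148 = -11692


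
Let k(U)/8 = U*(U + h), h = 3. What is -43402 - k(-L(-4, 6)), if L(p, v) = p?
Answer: -43626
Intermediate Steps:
k(U) = 8*U*(3 + U) (k(U) = 8*(U*(U + 3)) = 8*(U*(3 + U)) = 8*U*(3 + U))
-43402 - k(-L(-4, 6)) = -43402 - 8*(-1*(-4))*(3 - 1*(-4)) = -43402 - 8*4*(3 + 4) = -43402 - 8*4*7 = -43402 - 1*224 = -43402 - 224 = -43626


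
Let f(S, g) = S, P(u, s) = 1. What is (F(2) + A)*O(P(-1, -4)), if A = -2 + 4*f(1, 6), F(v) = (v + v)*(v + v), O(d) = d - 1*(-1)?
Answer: 36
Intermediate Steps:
O(d) = 1 + d (O(d) = d + 1 = 1 + d)
F(v) = 4*v² (F(v) = (2*v)*(2*v) = 4*v²)
A = 2 (A = -2 + 4*1 = -2 + 4 = 2)
(F(2) + A)*O(P(-1, -4)) = (4*2² + 2)*(1 + 1) = (4*4 + 2)*2 = (16 + 2)*2 = 18*2 = 36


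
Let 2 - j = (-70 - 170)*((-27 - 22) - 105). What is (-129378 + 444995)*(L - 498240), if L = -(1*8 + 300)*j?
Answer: 3435435496408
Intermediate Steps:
j = -36958 (j = 2 - (-70 - 170)*((-27 - 22) - 105) = 2 - (-240)*(-49 - 105) = 2 - (-240)*(-154) = 2 - 1*36960 = 2 - 36960 = -36958)
L = 11383064 (L = -(1*8 + 300)*(-36958) = -(8 + 300)*(-36958) = -308*(-36958) = -1*(-11383064) = 11383064)
(-129378 + 444995)*(L - 498240) = (-129378 + 444995)*(11383064 - 498240) = 315617*10884824 = 3435435496408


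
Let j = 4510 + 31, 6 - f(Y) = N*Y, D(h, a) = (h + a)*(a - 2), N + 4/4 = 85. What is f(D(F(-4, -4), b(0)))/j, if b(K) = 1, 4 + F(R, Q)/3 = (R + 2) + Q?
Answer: -2430/4541 ≈ -0.53512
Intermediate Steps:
F(R, Q) = -6 + 3*Q + 3*R (F(R, Q) = -12 + 3*((R + 2) + Q) = -12 + 3*((2 + R) + Q) = -12 + 3*(2 + Q + R) = -12 + (6 + 3*Q + 3*R) = -6 + 3*Q + 3*R)
N = 84 (N = -1 + 85 = 84)
D(h, a) = (-2 + a)*(a + h) (D(h, a) = (a + h)*(-2 + a) = (-2 + a)*(a + h))
f(Y) = 6 - 84*Y
j = 4541
f(D(F(-4, -4), b(0)))/j = (6 - 84*(1² - 2*1 - 2*(-6 + 3*(-4) + 3*(-4)) + 1*(-6 + 3*(-4) + 3*(-4))))/4541 = (6 - 84*(1 - 2 - 2*(-6 - 12 - 12) + 1*(-6 - 12 - 12)))*(1/4541) = (6 - 84*(1 - 2 - 2*(-30) + 1*(-30)))*(1/4541) = (6 - 84*(1 - 2 + 60 - 30))*(1/4541) = (6 - 84*29)*(1/4541) = (6 - 2436)*(1/4541) = -2430*1/4541 = -2430/4541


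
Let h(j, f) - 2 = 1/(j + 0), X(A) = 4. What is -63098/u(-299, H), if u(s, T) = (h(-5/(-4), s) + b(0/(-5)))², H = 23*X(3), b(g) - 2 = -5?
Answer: -1577450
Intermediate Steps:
b(g) = -3 (b(g) = 2 - 5 = -3)
H = 92 (H = 23*4 = 92)
h(j, f) = 2 + 1/j (h(j, f) = 2 + 1/(j + 0) = 2 + 1/j)
u(s, T) = 1/25 (u(s, T) = ((2 + 1/(-5/(-4))) - 3)² = ((2 + 1/(-5*(-¼))) - 3)² = ((2 + 1/(5/4)) - 3)² = ((2 + ⅘) - 3)² = (14/5 - 3)² = (-⅕)² = 1/25)
-63098/u(-299, H) = -63098/1/25 = -63098*25 = -1577450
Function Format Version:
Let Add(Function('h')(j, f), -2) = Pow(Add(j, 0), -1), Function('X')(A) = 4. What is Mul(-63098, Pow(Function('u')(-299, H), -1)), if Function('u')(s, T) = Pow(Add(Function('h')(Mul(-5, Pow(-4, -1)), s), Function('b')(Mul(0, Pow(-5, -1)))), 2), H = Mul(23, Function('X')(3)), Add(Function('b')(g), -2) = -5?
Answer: -1577450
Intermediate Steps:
Function('b')(g) = -3 (Function('b')(g) = Add(2, -5) = -3)
H = 92 (H = Mul(23, 4) = 92)
Function('h')(j, f) = Add(2, Pow(j, -1)) (Function('h')(j, f) = Add(2, Pow(Add(j, 0), -1)) = Add(2, Pow(j, -1)))
Function('u')(s, T) = Rational(1, 25) (Function('u')(s, T) = Pow(Add(Add(2, Pow(Mul(-5, Pow(-4, -1)), -1)), -3), 2) = Pow(Add(Add(2, Pow(Mul(-5, Rational(-1, 4)), -1)), -3), 2) = Pow(Add(Add(2, Pow(Rational(5, 4), -1)), -3), 2) = Pow(Add(Add(2, Rational(4, 5)), -3), 2) = Pow(Add(Rational(14, 5), -3), 2) = Pow(Rational(-1, 5), 2) = Rational(1, 25))
Mul(-63098, Pow(Function('u')(-299, H), -1)) = Mul(-63098, Pow(Rational(1, 25), -1)) = Mul(-63098, 25) = -1577450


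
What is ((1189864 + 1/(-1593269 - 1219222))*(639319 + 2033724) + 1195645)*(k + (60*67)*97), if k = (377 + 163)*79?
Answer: 1289911263491033453552800/937497 ≈ 1.3759e+18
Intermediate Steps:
k = 42660 (k = 540*79 = 42660)
((1189864 + 1/(-1593269 - 1219222))*(639319 + 2033724) + 1195645)*(k + (60*67)*97) = ((1189864 + 1/(-1593269 - 1219222))*(639319 + 2033724) + 1195645)*(42660 + (60*67)*97) = ((1189864 + 1/(-2812491))*2673043 + 1195645)*(42660 + 4020*97) = ((1189864 - 1/2812491)*2673043 + 1195645)*(42660 + 389940) = ((3346481791223/2812491)*2673043 + 1195645)*432600 = (8945289726656101589/2812491 + 1195645)*432600 = (8945293089396903284/2812491)*432600 = 1289911263491033453552800/937497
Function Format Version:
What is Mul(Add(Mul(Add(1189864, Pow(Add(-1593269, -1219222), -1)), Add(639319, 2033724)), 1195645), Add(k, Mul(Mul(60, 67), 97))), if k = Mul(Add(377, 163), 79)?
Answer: Rational(1289911263491033453552800, 937497) ≈ 1.3759e+18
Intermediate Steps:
k = 42660 (k = Mul(540, 79) = 42660)
Mul(Add(Mul(Add(1189864, Pow(Add(-1593269, -1219222), -1)), Add(639319, 2033724)), 1195645), Add(k, Mul(Mul(60, 67), 97))) = Mul(Add(Mul(Add(1189864, Pow(Add(-1593269, -1219222), -1)), Add(639319, 2033724)), 1195645), Add(42660, Mul(Mul(60, 67), 97))) = Mul(Add(Mul(Add(1189864, Pow(-2812491, -1)), 2673043), 1195645), Add(42660, Mul(4020, 97))) = Mul(Add(Mul(Add(1189864, Rational(-1, 2812491)), 2673043), 1195645), Add(42660, 389940)) = Mul(Add(Mul(Rational(3346481791223, 2812491), 2673043), 1195645), 432600) = Mul(Add(Rational(8945289726656101589, 2812491), 1195645), 432600) = Mul(Rational(8945293089396903284, 2812491), 432600) = Rational(1289911263491033453552800, 937497)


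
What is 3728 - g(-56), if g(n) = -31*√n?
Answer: 3728 + 62*I*√14 ≈ 3728.0 + 231.98*I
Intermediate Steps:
3728 - g(-56) = 3728 - (-31)*√(-56) = 3728 - (-31)*2*I*√14 = 3728 - (-62)*I*√14 = 3728 + 62*I*√14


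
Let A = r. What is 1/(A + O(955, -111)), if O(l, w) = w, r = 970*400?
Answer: 1/387889 ≈ 2.5781e-6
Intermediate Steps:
r = 388000
A = 388000
1/(A + O(955, -111)) = 1/(388000 - 111) = 1/387889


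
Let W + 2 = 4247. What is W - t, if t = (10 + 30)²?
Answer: 2645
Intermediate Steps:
W = 4245 (W = -2 + 4247 = 4245)
t = 1600 (t = 40² = 1600)
W - t = 4245 - 1*1600 = 4245 - 1600 = 2645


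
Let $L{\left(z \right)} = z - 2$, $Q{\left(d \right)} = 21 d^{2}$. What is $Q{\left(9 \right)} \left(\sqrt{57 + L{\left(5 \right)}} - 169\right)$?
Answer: $-287469 + 3402 \sqrt{15} \approx -2.7429 \cdot 10^{5}$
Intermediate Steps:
$L{\left(z \right)} = -2 + z$
$Q{\left(9 \right)} \left(\sqrt{57 + L{\left(5 \right)}} - 169\right) = 21 \cdot 9^{2} \left(\sqrt{57 + \left(-2 + 5\right)} - 169\right) = 21 \cdot 81 \left(\sqrt{57 + 3} - 169\right) = 1701 \left(\sqrt{60} - 169\right) = 1701 \left(2 \sqrt{15} - 169\right) = 1701 \left(-169 + 2 \sqrt{15}\right) = -287469 + 3402 \sqrt{15}$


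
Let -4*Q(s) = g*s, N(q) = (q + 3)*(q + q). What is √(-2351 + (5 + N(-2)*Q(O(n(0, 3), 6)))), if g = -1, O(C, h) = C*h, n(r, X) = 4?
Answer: I*√2370 ≈ 48.683*I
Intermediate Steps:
N(q) = 2*q*(3 + q) (N(q) = (3 + q)*(2*q) = 2*q*(3 + q))
Q(s) = s/4 (Q(s) = -(-1)*s/4 = s/4)
√(-2351 + (5 + N(-2)*Q(O(n(0, 3), 6)))) = √(-2351 + (5 + (2*(-2)*(3 - 2))*((4*6)/4))) = √(-2351 + (5 + (2*(-2)*1)*((¼)*24))) = √(-2351 + (5 - 4*6)) = √(-2351 + (5 - 24)) = √(-2351 - 19) = √(-2370) = I*√2370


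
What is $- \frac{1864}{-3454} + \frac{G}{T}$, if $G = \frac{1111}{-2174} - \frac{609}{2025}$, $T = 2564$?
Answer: $\frac{3504631674031}{6497909688600} \approx 0.53935$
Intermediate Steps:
$G = - \frac{1191247}{1467450}$ ($G = 1111 \left(- \frac{1}{2174}\right) - \frac{203}{675} = - \frac{1111}{2174} - \frac{203}{675} = - \frac{1191247}{1467450} \approx -0.81178$)
$- \frac{1864}{-3454} + \frac{G}{T} = - \frac{1864}{-3454} - \frac{1191247}{1467450 \cdot 2564} = \left(-1864\right) \left(- \frac{1}{3454}\right) - \frac{1191247}{3762541800} = \frac{932}{1727} - \frac{1191247}{3762541800} = \frac{3504631674031}{6497909688600}$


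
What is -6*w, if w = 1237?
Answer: -7422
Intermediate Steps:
-6*w = -6*1237 = -7422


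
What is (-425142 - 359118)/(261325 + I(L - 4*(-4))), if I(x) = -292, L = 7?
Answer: -261420/87011 ≈ -3.0044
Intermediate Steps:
(-425142 - 359118)/(261325 + I(L - 4*(-4))) = (-425142 - 359118)/(261325 - 292) = -784260/261033 = -784260*1/261033 = -261420/87011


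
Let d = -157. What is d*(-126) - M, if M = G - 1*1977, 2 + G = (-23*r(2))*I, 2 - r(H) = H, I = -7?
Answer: 21761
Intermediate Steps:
r(H) = 2 - H
G = -2 (G = -2 - 23*(2 - 1*2)*(-7) = -2 - 23*(2 - 2)*(-7) = -2 - 23*0*(-7) = -2 + 0*(-7) = -2 + 0 = -2)
M = -1979 (M = -2 - 1*1977 = -2 - 1977 = -1979)
d*(-126) - M = -157*(-126) - 1*(-1979) = 19782 + 1979 = 21761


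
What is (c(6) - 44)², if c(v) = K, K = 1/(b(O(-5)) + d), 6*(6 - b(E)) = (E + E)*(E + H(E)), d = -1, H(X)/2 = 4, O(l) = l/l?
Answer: 7569/4 ≈ 1892.3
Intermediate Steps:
O(l) = 1
H(X) = 8 (H(X) = 2*4 = 8)
b(E) = 6 - E*(8 + E)/3 (b(E) = 6 - (E + E)*(E + 8)/6 = 6 - 2*E*(8 + E)/6 = 6 - E*(8 + E)/3)
K = ½ (K = 1/((6 - 8/3*1 - ⅓*1²) - 1) = 1/((6 - 8/3 - ⅓*1) - 1) = 1/((6 - 8/3 - ⅓) - 1) = 1/(3 - 1) = 1/2 = ½ ≈ 0.50000)
c(v) = ½
(c(6) - 44)² = (½ - 44)² = (-87/2)² = 7569/4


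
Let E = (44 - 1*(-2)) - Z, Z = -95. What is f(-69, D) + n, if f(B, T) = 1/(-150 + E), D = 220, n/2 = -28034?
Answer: -504613/9 ≈ -56068.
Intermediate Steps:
n = -56068 (n = 2*(-28034) = -56068)
E = 141 (E = (44 - 1*(-2)) - 1*(-95) = (44 + 2) + 95 = 46 + 95 = 141)
f(B, T) = -⅑ (f(B, T) = 1/(-150 + 141) = 1/(-9) = -⅑)
f(-69, D) + n = -⅑ - 56068 = -504613/9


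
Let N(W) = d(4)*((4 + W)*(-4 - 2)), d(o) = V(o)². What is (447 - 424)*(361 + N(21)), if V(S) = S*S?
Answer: -874897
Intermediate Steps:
V(S) = S²
d(o) = o⁴ (d(o) = (o²)² = o⁴)
N(W) = -6144 - 1536*W (N(W) = 4⁴*((4 + W)*(-4 - 2)) = 256*((4 + W)*(-6)) = 256*(-24 - 6*W) = -6144 - 1536*W)
(447 - 424)*(361 + N(21)) = (447 - 424)*(361 + (-6144 - 1536*21)) = 23*(361 + (-6144 - 32256)) = 23*(361 - 38400) = 23*(-38039) = -874897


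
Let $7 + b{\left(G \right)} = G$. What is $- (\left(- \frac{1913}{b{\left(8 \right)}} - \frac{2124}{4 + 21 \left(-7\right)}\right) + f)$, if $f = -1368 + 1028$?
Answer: $\frac{320055}{143} \approx 2238.1$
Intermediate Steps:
$b{\left(G \right)} = -7 + G$
$f = -340$
$- (\left(- \frac{1913}{b{\left(8 \right)}} - \frac{2124}{4 + 21 \left(-7\right)}\right) + f) = - (\left(- \frac{1913}{-7 + 8} - \frac{2124}{4 + 21 \left(-7\right)}\right) - 340) = - (\left(- \frac{1913}{1} - \frac{2124}{4 - 147}\right) - 340) = - (\left(\left(-1913\right) 1 - \frac{2124}{-143}\right) - 340) = - (\left(-1913 - - \frac{2124}{143}\right) - 340) = - (\left(-1913 + \frac{2124}{143}\right) - 340) = - (- \frac{271435}{143} - 340) = \left(-1\right) \left(- \frac{320055}{143}\right) = \frac{320055}{143}$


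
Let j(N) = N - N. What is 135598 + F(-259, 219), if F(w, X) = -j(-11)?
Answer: 135598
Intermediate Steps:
j(N) = 0
F(w, X) = 0 (F(w, X) = -1*0 = 0)
135598 + F(-259, 219) = 135598 + 0 = 135598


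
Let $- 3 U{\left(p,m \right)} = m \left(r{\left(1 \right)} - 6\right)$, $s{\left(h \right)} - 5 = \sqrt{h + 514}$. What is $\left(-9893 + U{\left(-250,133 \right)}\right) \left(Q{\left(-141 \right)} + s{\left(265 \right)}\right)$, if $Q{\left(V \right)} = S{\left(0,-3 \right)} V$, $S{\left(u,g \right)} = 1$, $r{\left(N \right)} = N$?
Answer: $\frac{3945904}{3} - \frac{29014 \sqrt{779}}{3} \approx 1.0454 \cdot 10^{6}$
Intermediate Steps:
$s{\left(h \right)} = 5 + \sqrt{514 + h}$ ($s{\left(h \right)} = 5 + \sqrt{h + 514} = 5 + \sqrt{514 + h}$)
$U{\left(p,m \right)} = \frac{5 m}{3}$ ($U{\left(p,m \right)} = - \frac{m \left(1 - 6\right)}{3} = - \frac{m \left(-5\right)}{3} = - \frac{\left(-5\right) m}{3} = \frac{5 m}{3}$)
$Q{\left(V \right)} = V$ ($Q{\left(V \right)} = 1 V = V$)
$\left(-9893 + U{\left(-250,133 \right)}\right) \left(Q{\left(-141 \right)} + s{\left(265 \right)}\right) = \left(-9893 + \frac{5}{3} \cdot 133\right) \left(-141 + \left(5 + \sqrt{514 + 265}\right)\right) = \left(-9893 + \frac{665}{3}\right) \left(-141 + \left(5 + \sqrt{779}\right)\right) = - \frac{29014 \left(-136 + \sqrt{779}\right)}{3} = \frac{3945904}{3} - \frac{29014 \sqrt{779}}{3}$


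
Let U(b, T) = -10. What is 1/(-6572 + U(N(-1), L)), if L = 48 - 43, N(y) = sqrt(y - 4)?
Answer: -1/6582 ≈ -0.00015193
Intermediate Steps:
N(y) = sqrt(-4 + y)
L = 5
1/(-6572 + U(N(-1), L)) = 1/(-6572 - 10) = 1/(-6582) = -1/6582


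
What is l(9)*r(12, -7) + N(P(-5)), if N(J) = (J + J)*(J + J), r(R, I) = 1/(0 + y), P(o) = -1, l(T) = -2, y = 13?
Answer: 50/13 ≈ 3.8462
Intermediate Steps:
r(R, I) = 1/13 (r(R, I) = 1/(0 + 13) = 1/13)
N(J) = 4*J² (N(J) = (2*J)*(2*J) = 4*J²)
l(9)*r(12, -7) + N(P(-5)) = -2*1/13 + 4*(-1)² = -2/13 + 4*1 = -2/13 + 4 = 50/13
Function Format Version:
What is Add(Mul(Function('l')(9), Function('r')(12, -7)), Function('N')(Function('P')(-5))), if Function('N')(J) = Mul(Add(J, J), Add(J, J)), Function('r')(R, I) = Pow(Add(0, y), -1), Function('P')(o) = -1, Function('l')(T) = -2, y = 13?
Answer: Rational(50, 13) ≈ 3.8462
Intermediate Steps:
Function('r')(R, I) = Rational(1, 13) (Function('r')(R, I) = Pow(Add(0, 13), -1) = Pow(13, -1) = Rational(1, 13))
Function('N')(J) = Mul(4, Pow(J, 2)) (Function('N')(J) = Mul(Mul(2, J), Mul(2, J)) = Mul(4, Pow(J, 2)))
Add(Mul(Function('l')(9), Function('r')(12, -7)), Function('N')(Function('P')(-5))) = Add(Mul(-2, Rational(1, 13)), Mul(4, Pow(-1, 2))) = Add(Rational(-2, 13), Mul(4, 1)) = Add(Rational(-2, 13), 4) = Rational(50, 13)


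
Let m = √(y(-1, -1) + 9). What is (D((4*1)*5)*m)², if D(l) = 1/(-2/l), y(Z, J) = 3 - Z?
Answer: 1300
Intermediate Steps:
D(l) = -l/2
m = √13 (m = √((3 - 1*(-1)) + 9) = √((3 + 1) + 9) = √(4 + 9) = √13 ≈ 3.6056)
(D((4*1)*5)*m)² = ((-4*1*5/2)*√13)² = ((-2*5)*√13)² = ((-½*20)*√13)² = (-10*√13)² = 1300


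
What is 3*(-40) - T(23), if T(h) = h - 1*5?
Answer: -138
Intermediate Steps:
T(h) = -5 + h (T(h) = h - 5 = -5 + h)
3*(-40) - T(23) = 3*(-40) - (-5 + 23) = -120 - 1*18 = -120 - 18 = -138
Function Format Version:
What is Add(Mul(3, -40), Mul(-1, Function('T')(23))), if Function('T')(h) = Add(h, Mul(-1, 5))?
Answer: -138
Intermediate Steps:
Function('T')(h) = Add(-5, h) (Function('T')(h) = Add(h, -5) = Add(-5, h))
Add(Mul(3, -40), Mul(-1, Function('T')(23))) = Add(Mul(3, -40), Mul(-1, Add(-5, 23))) = Add(-120, Mul(-1, 18)) = Add(-120, -18) = -138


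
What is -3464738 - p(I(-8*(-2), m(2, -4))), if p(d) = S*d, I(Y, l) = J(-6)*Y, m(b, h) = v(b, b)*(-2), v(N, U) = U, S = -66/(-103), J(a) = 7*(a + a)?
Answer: -356779310/103 ≈ -3.4639e+6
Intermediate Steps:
J(a) = 14*a (J(a) = 7*(2*a) = 14*a)
S = 66/103 (S = -66*(-1/103) = 66/103 ≈ 0.64078)
m(b, h) = -2*b (m(b, h) = b*(-2) = -2*b)
I(Y, l) = -84*Y (I(Y, l) = (14*(-6))*Y = -84*Y)
p(d) = 66*d/103
-3464738 - p(I(-8*(-2), m(2, -4))) = -3464738 - 66*(-(-672)*(-2))/103 = -3464738 - 66*(-84*16)/103 = -3464738 - 66*(-1344)/103 = -3464738 - 1*(-88704/103) = -3464738 + 88704/103 = -356779310/103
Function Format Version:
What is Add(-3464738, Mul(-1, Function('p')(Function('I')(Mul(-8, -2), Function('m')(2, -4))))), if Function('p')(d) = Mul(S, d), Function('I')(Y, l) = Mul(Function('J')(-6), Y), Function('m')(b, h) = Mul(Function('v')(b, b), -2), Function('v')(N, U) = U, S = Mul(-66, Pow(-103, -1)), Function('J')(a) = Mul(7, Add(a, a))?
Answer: Rational(-356779310, 103) ≈ -3.4639e+6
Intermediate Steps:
Function('J')(a) = Mul(14, a) (Function('J')(a) = Mul(7, Mul(2, a)) = Mul(14, a))
S = Rational(66, 103) (S = Mul(-66, Rational(-1, 103)) = Rational(66, 103) ≈ 0.64078)
Function('m')(b, h) = Mul(-2, b) (Function('m')(b, h) = Mul(b, -2) = Mul(-2, b))
Function('I')(Y, l) = Mul(-84, Y) (Function('I')(Y, l) = Mul(Mul(14, -6), Y) = Mul(-84, Y))
Function('p')(d) = Mul(Rational(66, 103), d)
Add(-3464738, Mul(-1, Function('p')(Function('I')(Mul(-8, -2), Function('m')(2, -4))))) = Add(-3464738, Mul(-1, Mul(Rational(66, 103), Mul(-84, Mul(-8, -2))))) = Add(-3464738, Mul(-1, Mul(Rational(66, 103), Mul(-84, 16)))) = Add(-3464738, Mul(-1, Mul(Rational(66, 103), -1344))) = Add(-3464738, Mul(-1, Rational(-88704, 103))) = Add(-3464738, Rational(88704, 103)) = Rational(-356779310, 103)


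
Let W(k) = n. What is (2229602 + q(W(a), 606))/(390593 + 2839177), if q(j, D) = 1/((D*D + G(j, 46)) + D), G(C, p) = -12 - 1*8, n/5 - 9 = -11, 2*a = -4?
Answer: 54673111123/79198697396 ≈ 0.69033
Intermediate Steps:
a = -2 (a = (1/2)*(-4) = -2)
n = -10 (n = 45 + 5*(-11) = 45 - 55 = -10)
W(k) = -10
G(C, p) = -20 (G(C, p) = -12 - 8 = -20)
q(j, D) = 1/(-20 + D + D**2) (q(j, D) = 1/((D*D - 20) + D) = 1/((D**2 - 20) + D) = 1/((-20 + D**2) + D) = 1/(-20 + D + D**2))
(2229602 + q(W(a), 606))/(390593 + 2839177) = (2229602 + 1/(-20 + 606 + 606**2))/(390593 + 2839177) = (2229602 + 1/(-20 + 606 + 367236))/3229770 = (2229602 + 1/367822)*(1/3229770) = (820096666845/367822)*(1/3229770) = 54673111123/79198697396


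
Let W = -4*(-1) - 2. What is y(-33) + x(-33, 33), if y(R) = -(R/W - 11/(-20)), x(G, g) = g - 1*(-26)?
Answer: 1499/20 ≈ 74.950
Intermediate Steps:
x(G, g) = 26 + g (x(G, g) = g + 26 = 26 + g)
W = 2 (W = 4 - 2 = 2)
y(R) = -11/20 - R/2 (y(R) = -(R/2 - 11/(-20)) = -(R*(½) - 11*(-1/20)) = -(R/2 + 11/20) = -(11/20 + R/2) = -11/20 - R/2)
y(-33) + x(-33, 33) = (-11/20 - ½*(-33)) + (26 + 33) = (-11/20 + 33/2) + 59 = 319/20 + 59 = 1499/20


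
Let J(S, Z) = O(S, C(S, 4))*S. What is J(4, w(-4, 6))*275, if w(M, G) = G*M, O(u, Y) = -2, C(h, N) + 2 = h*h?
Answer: -2200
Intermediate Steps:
C(h, N) = -2 + h² (C(h, N) = -2 + h*h = -2 + h²)
J(S, Z) = -2*S
J(4, w(-4, 6))*275 = -2*4*275 = -8*275 = -2200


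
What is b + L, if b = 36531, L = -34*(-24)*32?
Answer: 62643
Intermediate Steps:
L = 26112 (L = 816*32 = 26112)
b + L = 36531 + 26112 = 62643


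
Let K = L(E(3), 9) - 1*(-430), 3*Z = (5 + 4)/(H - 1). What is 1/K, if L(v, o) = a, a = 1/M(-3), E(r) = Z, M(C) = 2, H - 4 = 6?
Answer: 2/861 ≈ 0.0023229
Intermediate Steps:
H = 10 (H = 4 + 6 = 10)
Z = 1/3 (Z = ((5 + 4)/(10 - 1))/3 = (9/9)/3 = (9*(1/9))/3 = (1/3)*1 = 1/3 ≈ 0.33333)
E(r) = 1/3
a = 1/2 ≈ 0.50000
L(v, o) = 1/2
K = 861/2 (K = 1/2 - 1*(-430) = 1/2 + 430 = 861/2 ≈ 430.50)
1/K = 1/(861/2) = 2/861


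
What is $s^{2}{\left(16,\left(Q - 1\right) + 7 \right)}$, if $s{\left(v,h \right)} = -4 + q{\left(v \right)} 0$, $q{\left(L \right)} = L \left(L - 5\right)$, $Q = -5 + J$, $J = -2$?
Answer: $16$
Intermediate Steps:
$Q = -7$ ($Q = -5 - 2 = -7$)
$q{\left(L \right)} = L \left(-5 + L\right)$
$s{\left(v,h \right)} = -4$ ($s{\left(v,h \right)} = -4 + v \left(-5 + v\right) 0 = -4 + 0 = -4$)
$s^{2}{\left(16,\left(Q - 1\right) + 7 \right)} = \left(-4\right)^{2} = 16$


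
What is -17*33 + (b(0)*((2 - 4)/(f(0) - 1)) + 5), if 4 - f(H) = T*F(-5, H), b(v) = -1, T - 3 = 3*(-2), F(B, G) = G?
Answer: -1666/3 ≈ -555.33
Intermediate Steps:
T = -3 (T = 3 + 3*(-2) = 3 - 6 = -3)
f(H) = 4 + 3*H (f(H) = 4 - (-3)*H = 4 + 3*H)
-17*33 + (b(0)*((2 - 4)/(f(0) - 1)) + 5) = -17*33 + (-(2 - 4)/((4 + 3*0) - 1) + 5) = -561 + (-(-2)/((4 + 0) - 1) + 5) = -561 + (-(-2)/(4 - 1) + 5) = -561 + (-(-2)/3 + 5) = -561 + (-1*(-⅔) + 5) = -561 + (⅔ + 5) = -561 + 17/3 = -1666/3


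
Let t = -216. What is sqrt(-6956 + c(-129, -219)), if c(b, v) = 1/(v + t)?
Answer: I*sqrt(1316249535)/435 ≈ 83.403*I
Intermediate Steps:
c(b, v) = 1/(-216 + v) (c(b, v) = 1/(v - 216) = 1/(-216 + v))
sqrt(-6956 + c(-129, -219)) = sqrt(-6956 + 1/(-216 - 219)) = sqrt(-6956 + 1/(-435)) = sqrt(-6956 - 1/435) = sqrt(-3025861/435) = I*sqrt(1316249535)/435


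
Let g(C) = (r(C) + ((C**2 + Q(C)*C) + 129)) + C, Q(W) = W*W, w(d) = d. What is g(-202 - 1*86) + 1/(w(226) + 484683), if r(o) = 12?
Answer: -11543295113174/484909 ≈ -2.3805e+7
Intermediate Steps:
Q(W) = W**2
g(C) = 141 + C + C**2 + C**3 (g(C) = (12 + ((C**2 + C**2*C) + 129)) + C = (12 + ((C**2 + C**3) + 129)) + C = (12 + (129 + C**2 + C**3)) + C = (141 + C**2 + C**3) + C = 141 + C + C**2 + C**3)
g(-202 - 1*86) + 1/(w(226) + 484683) = (141 + (-202 - 1*86) + (-202 - 1*86)**2 + (-202 - 1*86)**3) + 1/(226 + 484683) = (141 + (-202 - 86) + (-202 - 86)**2 + (-202 - 86)**3) + 1/484909 = (141 - 288 + (-288)**2 + (-288)**3) + 1/484909 = (141 - 288 + 82944 - 23887872) + 1/484909 = -23805075 + 1/484909 = -11543295113174/484909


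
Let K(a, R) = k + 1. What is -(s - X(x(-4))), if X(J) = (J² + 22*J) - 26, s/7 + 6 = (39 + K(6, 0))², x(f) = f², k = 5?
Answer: -13551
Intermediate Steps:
K(a, R) = 6 (K(a, R) = 5 + 1 = 6)
s = 14133 (s = -42 + 7*(39 + 6)² = -42 + 7*45² = -42 + 7*2025 = -42 + 14175 = 14133)
X(J) = -26 + J² + 22*J
-(s - X(x(-4))) = -(14133 - (-26 + ((-4)²)² + 22*(-4)²)) = -(14133 - (-26 + 16² + 22*16)) = -(14133 - (-26 + 256 + 352)) = -(14133 - 1*582) = -(14133 - 582) = -1*13551 = -13551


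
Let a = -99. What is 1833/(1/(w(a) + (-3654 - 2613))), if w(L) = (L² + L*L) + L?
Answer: 24261588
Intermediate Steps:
w(L) = L + 2*L² (w(L) = (L² + L²) + L = 2*L² + L = L + 2*L²)
1833/(1/(w(a) + (-3654 - 2613))) = 1833/(1/(-99*(1 + 2*(-99)) + (-3654 - 2613))) = 1833/(1/(-99*(1 - 198) - 6267)) = 1833/(1/(-99*(-197) - 6267)) = 1833/(1/(19503 - 6267)) = 1833/(1/13236) = 1833*13236 = 24261588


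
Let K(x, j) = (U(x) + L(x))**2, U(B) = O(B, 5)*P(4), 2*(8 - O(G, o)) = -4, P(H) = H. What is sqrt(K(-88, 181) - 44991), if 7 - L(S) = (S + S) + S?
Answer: sqrt(51730) ≈ 227.44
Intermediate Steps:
O(G, o) = 10 (O(G, o) = 8 - 1/2*(-4) = 8 + 2 = 10)
L(S) = 7 - 3*S (L(S) = 7 - ((S + S) + S) = 7 - (2*S + S) = 7 - 3*S)
U(B) = 40 (U(B) = 10*4 = 40)
K(x, j) = (47 - 3*x)**2 (K(x, j) = (40 + (7 - 3*x))**2 = (47 - 3*x)**2)
sqrt(K(-88, 181) - 44991) = sqrt((-47 + 3*(-88))**2 - 44991) = sqrt((-47 - 264)**2 - 44991) = sqrt((-311)**2 - 44991) = sqrt(96721 - 44991) = sqrt(51730)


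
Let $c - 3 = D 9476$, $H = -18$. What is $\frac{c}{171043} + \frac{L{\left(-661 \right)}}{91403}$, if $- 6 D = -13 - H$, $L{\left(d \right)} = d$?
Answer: $- \frac{2503692712}{46901529987} \approx -0.053382$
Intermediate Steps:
$D = - \frac{5}{6}$ ($D = - \frac{-13 - -18}{6} = - \frac{-13 + 18}{6} = \left(- \frac{1}{6}\right) 5 = - \frac{5}{6} \approx -0.83333$)
$c = - \frac{23681}{3}$ ($c = 3 - \frac{23690}{3} = - \frac{23681}{3} \approx -7893.7$)
$\frac{c}{171043} + \frac{L{\left(-661 \right)}}{91403} = - \frac{23681}{3 \cdot 171043} - \frac{661}{91403} = \left(- \frac{23681}{3}\right) \frac{1}{171043} - \frac{661}{91403} = - \frac{23681}{513129} - \frac{661}{91403} = - \frac{2503692712}{46901529987}$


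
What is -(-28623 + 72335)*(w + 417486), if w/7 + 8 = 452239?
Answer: -156624598336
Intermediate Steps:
w = 3165617 (w = -56 + 7*452239 = -56 + 3165673 = 3165617)
-(-28623 + 72335)*(w + 417486) = -(-28623 + 72335)*(3165617 + 417486) = -43712*3583103 = -1*156624598336 = -156624598336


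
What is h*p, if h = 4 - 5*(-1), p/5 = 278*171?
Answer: 2139210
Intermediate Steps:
p = 237690 (p = 5*(278*171) = 5*47538 = 237690)
h = 9 (h = 4 + 5 = 9)
h*p = 9*237690 = 2139210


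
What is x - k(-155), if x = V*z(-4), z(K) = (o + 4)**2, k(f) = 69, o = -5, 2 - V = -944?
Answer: 877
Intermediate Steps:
V = 946 (V = 2 - 1*(-944) = 2 + 944 = 946)
z(K) = 1 (z(K) = (-5 + 4)**2 = (-1)**2 = 1)
x = 946 (x = 946*1 = 946)
x - k(-155) = 946 - 1*69 = 946 - 69 = 877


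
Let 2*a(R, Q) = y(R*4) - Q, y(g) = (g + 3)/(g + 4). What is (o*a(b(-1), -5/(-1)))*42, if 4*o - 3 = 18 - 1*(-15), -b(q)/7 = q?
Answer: -24381/32 ≈ -761.91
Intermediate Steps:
b(q) = -7*q
y(g) = (3 + g)/(4 + g)
a(R, Q) = -Q/2 + (3 + 4*R)/(2*(4 + 4*R)) (a(R, Q) = ((3 + R*4)/(4 + R*4) - Q)/2 = ((3 + 4*R)/(4 + 4*R) - Q)/2 = (-Q + (3 + 4*R)/(4 + 4*R))/2 = -Q/2 + (3 + 4*R)/(2*(4 + 4*R)))
o = 9 (o = 3/4 + (18 - 1*(-15))/4 = 3/4 + (18 + 15)/4 = 3/4 + (1/4)*33 = 3/4 + 33/4 = 9)
(o*a(b(-1), -5/(-1)))*42 = (9*((3 + 4*(-7*(-1)) - 4*(-5/(-1))*(1 - 7*(-1)))/(8*(1 - 7*(-1)))))*42 = (9*((3 + 4*7 - 4*(-5*(-1))*(1 + 7))/(8*(1 + 7))))*42 = (9*((1/8)*(3 + 28 - 4*5*8)/8))*42 = (9*((1/8)*(1/8)*(3 + 28 - 160)))*42 = (9*((1/8)*(1/8)*(-129)))*42 = (9*(-129/64))*42 = -1161/64*42 = -24381/32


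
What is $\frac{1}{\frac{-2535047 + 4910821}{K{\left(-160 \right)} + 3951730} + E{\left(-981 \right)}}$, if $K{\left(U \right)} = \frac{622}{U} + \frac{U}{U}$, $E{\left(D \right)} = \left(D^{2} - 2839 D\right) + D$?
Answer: $\frac{316138169}{1184392555792111} \approx 2.6692 \cdot 10^{-7}$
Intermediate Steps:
$E{\left(D \right)} = D^{2} - 2838 D$
$K{\left(U \right)} = 1 + \frac{622}{U}$ ($K{\left(U \right)} = \frac{622}{U} + 1 = 1 + \frac{622}{U}$)
$\frac{1}{\frac{-2535047 + 4910821}{K{\left(-160 \right)} + 3951730} + E{\left(-981 \right)}} = \frac{1}{\frac{-2535047 + 4910821}{\frac{622 - 160}{-160} + 3951730} - 981 \left(-2838 - 981\right)} = \frac{1}{\frac{2375774}{\left(- \frac{1}{160}\right) 462 + 3951730} - -3746439} = \frac{1}{\frac{2375774}{- \frac{231}{80} + 3951730} + 3746439} = \frac{1}{\frac{2375774}{\frac{316138169}{80}} + 3746439} = \frac{1}{2375774 \cdot \frac{80}{316138169} + 3746439} = \frac{1}{\frac{190061920}{316138169} + 3746439} = \frac{1}{\frac{1184392555792111}{316138169}} = \frac{316138169}{1184392555792111}$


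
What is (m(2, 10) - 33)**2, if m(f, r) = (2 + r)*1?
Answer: 441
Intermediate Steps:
m(f, r) = 2 + r
(m(2, 10) - 33)**2 = ((2 + 10) - 33)**2 = (12 - 33)**2 = (-21)**2 = 441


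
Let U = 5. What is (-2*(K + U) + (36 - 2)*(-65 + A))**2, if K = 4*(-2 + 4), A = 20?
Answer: 2421136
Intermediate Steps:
K = 8 (K = 4*2 = 8)
(-2*(K + U) + (36 - 2)*(-65 + A))**2 = (-2*(8 + 5) + (36 - 2)*(-65 + 20))**2 = (-2*13 + 34*(-45))**2 = (-26 - 1530)**2 = (-1556)**2 = 2421136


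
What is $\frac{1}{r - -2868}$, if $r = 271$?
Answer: $\frac{1}{3139} \approx 0.00031857$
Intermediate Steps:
$\frac{1}{r - -2868} = \frac{1}{271 - -2868} = \frac{1}{271 + 2868} = \frac{1}{3139}$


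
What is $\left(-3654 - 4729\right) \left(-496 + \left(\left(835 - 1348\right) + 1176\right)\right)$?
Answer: $-1399961$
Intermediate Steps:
$\left(-3654 - 4729\right) \left(-496 + \left(\left(835 - 1348\right) + 1176\right)\right) = - 8383 \left(-496 + \left(-513 + 1176\right)\right) = - 8383 \left(-496 + 663\right) = \left(-8383\right) 167 = -1399961$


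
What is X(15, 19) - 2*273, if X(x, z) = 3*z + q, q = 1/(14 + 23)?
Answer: -18092/37 ≈ -488.97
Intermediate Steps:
q = 1/37 ≈ 0.027027
X(x, z) = 1/37 + 3*z (X(x, z) = 3*z + 1/37 = 1/37 + 3*z)
X(15, 19) - 2*273 = (1/37 + 3*19) - 2*273 = (1/37 + 57) - 546 = 2110/37 - 546 = -18092/37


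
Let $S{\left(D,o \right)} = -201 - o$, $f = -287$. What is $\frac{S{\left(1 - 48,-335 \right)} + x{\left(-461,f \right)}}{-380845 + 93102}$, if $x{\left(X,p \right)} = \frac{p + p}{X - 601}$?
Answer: $- \frac{71441}{152791533} \approx -0.00046757$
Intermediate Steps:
$x{\left(X,p \right)} = \frac{2 p}{-601 + X}$
$\frac{S{\left(1 - 48,-335 \right)} + x{\left(-461,f \right)}}{-380845 + 93102} = \frac{\left(-201 - -335\right) + 2 \left(-287\right) \frac{1}{-601 - 461}}{-380845 + 93102} = \frac{\left(-201 + 335\right) + 2 \left(-287\right) \frac{1}{-1062}}{-287743} = \left(134 + 2 \left(-287\right) \left(- \frac{1}{1062}\right)\right) \left(- \frac{1}{287743}\right) = \left(134 + \frac{287}{531}\right) \left(- \frac{1}{287743}\right) = \frac{71441}{531} \left(- \frac{1}{287743}\right) = - \frac{71441}{152791533}$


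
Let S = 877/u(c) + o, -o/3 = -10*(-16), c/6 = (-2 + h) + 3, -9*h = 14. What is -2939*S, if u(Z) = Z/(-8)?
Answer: -23876436/5 ≈ -4.7753e+6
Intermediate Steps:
h = -14/9 (h = -⅑*14 = -14/9 ≈ -1.5556)
c = -10/3 (c = 6*((-2 - 14/9) + 3) = 6*(-32/9 + 3) = 6*(-5/9) = -10/3 ≈ -3.3333)
o = -480 (o = -(-30)*(-16) = -3*160 = -480)
u(Z) = -Z/8 (u(Z) = Z*(-⅛) = -Z/8)
S = 8124/5 (S = 877/((-⅛*(-10/3))) - 480 = 877/(5/12) - 480 = 877*(12/5) - 480 = 10524/5 - 480 = 8124/5 ≈ 1624.8)
-2939*S = -2939*8124/5 = -23876436/5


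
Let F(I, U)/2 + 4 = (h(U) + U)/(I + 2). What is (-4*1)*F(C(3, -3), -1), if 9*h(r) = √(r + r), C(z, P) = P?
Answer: 24 + 8*I*√2/9 ≈ 24.0 + 1.2571*I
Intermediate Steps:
h(r) = √2*√r/9 (h(r) = √(r + r)/9 = √(2*r)/9 = (√2*√r)/9 = √2*√r/9)
F(I, U) = -8 + 2*(U + √2*√U/9)/(2 + I) (F(I, U) = -8 + 2*((√2*√U/9 + U)/(I + 2)) = -8 + 2*((U + √2*√U/9)/(2 + I)) = -8 + 2*(U + √2*√U/9)/(2 + I))
(-4*1)*F(C(3, -3), -1) = (-4*1)*(2*(-72 - 36*(-3) + 9*(-1) + √2*√(-1))/(9*(2 - 3))) = -8*(-72 + 108 - 9 + √2*I)/(9*(-1)) = -8*(-1)*(-72 + 108 - 9 + I*√2)/9 = -8*(-1)*(27 + I*√2)/9 = -4*(-6 - 2*I*√2/9) = 24 + 8*I*√2/9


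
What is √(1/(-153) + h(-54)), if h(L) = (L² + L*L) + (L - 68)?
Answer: √14851693/51 ≈ 75.564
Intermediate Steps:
h(L) = -68 + L + 2*L² (h(L) = (L² + L²) + (-68 + L) = 2*L² + (-68 + L) = -68 + L + 2*L²)
√(1/(-153) + h(-54)) = √(1/(-153) + (-68 - 54 + 2*(-54)²)) = √(-1/153 + (-68 - 54 + 2*2916)) = √(-1/153 + (-68 - 54 + 5832)) = √(-1/153 + 5710) = √(873629/153) = √14851693/51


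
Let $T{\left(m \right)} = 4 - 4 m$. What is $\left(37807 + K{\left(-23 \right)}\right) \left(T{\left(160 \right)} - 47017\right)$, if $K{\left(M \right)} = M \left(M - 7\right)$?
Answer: $-1834497541$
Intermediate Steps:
$K{\left(M \right)} = M \left(-7 + M\right)$
$\left(37807 + K{\left(-23 \right)}\right) \left(T{\left(160 \right)} - 47017\right) = \left(37807 - 23 \left(-7 - 23\right)\right) \left(\left(4 - 640\right) - 47017\right) = \left(37807 - -690\right) \left(\left(4 - 640\right) - 47017\right) = \left(37807 + 690\right) \left(-636 - 47017\right) = 38497 \left(-47653\right) = -1834497541$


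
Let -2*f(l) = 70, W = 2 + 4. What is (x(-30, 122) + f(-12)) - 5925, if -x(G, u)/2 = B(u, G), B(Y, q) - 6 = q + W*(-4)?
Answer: -5864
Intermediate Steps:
W = 6
B(Y, q) = -18 + q (B(Y, q) = 6 + (q + 6*(-4)) = 6 + (q - 24) = 6 + (-24 + q) = -18 + q)
f(l) = -35 (f(l) = -1/2*70 = -35)
x(G, u) = 36 - 2*G (x(G, u) = -2*(-18 + G) = 36 - 2*G)
(x(-30, 122) + f(-12)) - 5925 = ((36 - 2*(-30)) - 35) - 5925 = ((36 + 60) - 35) - 5925 = (96 - 35) - 5925 = 61 - 5925 = -5864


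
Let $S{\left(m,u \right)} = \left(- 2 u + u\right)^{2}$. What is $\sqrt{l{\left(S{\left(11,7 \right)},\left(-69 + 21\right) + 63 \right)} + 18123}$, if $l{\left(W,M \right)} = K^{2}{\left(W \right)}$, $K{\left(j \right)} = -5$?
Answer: $2 \sqrt{4537} \approx 134.71$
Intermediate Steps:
$S{\left(m,u \right)} = u^{2}$ ($S{\left(m,u \right)} = \left(- u\right)^{2} = u^{2}$)
$l{\left(W,M \right)} = 25$ ($l{\left(W,M \right)} = \left(-5\right)^{2} = 25$)
$\sqrt{l{\left(S{\left(11,7 \right)},\left(-69 + 21\right) + 63 \right)} + 18123} = \sqrt{25 + 18123} = \sqrt{18148} = 2 \sqrt{4537}$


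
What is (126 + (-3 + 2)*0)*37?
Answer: 4662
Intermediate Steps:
(126 + (-3 + 2)*0)*37 = (126 - 1*0)*37 = (126 + 0)*37 = 126*37 = 4662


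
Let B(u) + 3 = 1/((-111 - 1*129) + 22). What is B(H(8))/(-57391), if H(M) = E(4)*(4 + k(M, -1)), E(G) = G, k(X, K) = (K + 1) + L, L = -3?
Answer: 655/12511238 ≈ 5.2353e-5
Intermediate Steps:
k(X, K) = -2 + K (k(X, K) = (K + 1) - 3 = (1 + K) - 3 = -2 + K)
H(M) = 4 (H(M) = 4*(4 + (-2 - 1)) = 4*(4 - 3) = 4*1 = 4)
B(u) = -655/218 (B(u) = -3 + 1/((-111 - 1*129) + 22) = -3 + 1/((-111 - 129) + 22) = -3 + 1/(-240 + 22) = -3 + 1/(-218) = -3 - 1/218 = -655/218)
B(H(8))/(-57391) = -655/218/(-57391) = -655/218*(-1/57391) = 655/12511238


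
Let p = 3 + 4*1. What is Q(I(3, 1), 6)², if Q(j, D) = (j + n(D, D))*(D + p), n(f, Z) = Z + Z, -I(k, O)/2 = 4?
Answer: 2704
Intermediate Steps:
p = 7 (p = 3 + 4 = 7)
I(k, O) = -8 (I(k, O) = -2*4 = -8)
n(f, Z) = 2*Z
Q(j, D) = (7 + D)*(j + 2*D) (Q(j, D) = (j + 2*D)*(D + 7) = (j + 2*D)*(7 + D) = (7 + D)*(j + 2*D))
Q(I(3, 1), 6)² = (2*6² + 7*(-8) + 14*6 + 6*(-8))² = (2*36 - 56 + 84 - 48)² = (72 - 56 + 84 - 48)² = 52² = 2704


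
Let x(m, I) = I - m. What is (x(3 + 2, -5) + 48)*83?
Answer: 3154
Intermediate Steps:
(x(3 + 2, -5) + 48)*83 = ((-5 - (3 + 2)) + 48)*83 = ((-5 - 1*5) + 48)*83 = ((-5 - 5) + 48)*83 = (-10 + 48)*83 = 38*83 = 3154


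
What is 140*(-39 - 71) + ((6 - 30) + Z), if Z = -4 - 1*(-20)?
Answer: -15408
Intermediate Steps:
Z = 16 (Z = -4 + 20 = 16)
140*(-39 - 71) + ((6 - 30) + Z) = 140*(-39 - 71) + ((6 - 30) + 16) = 140*(-110) + (-24 + 16) = -15400 - 8 = -15408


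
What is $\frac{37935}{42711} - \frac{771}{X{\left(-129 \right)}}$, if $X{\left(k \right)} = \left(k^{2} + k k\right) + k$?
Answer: $\frac{529498}{612191} \approx 0.86492$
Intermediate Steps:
$X{\left(k \right)} = k + 2 k^{2}$ ($X{\left(k \right)} = \left(k^{2} + k^{2}\right) + k = 2 k^{2} + k = k + 2 k^{2}$)
$\frac{37935}{42711} - \frac{771}{X{\left(-129 \right)}} = \frac{37935}{42711} - \frac{771}{\left(-129\right) \left(1 + 2 \left(-129\right)\right)} = 37935 \cdot \frac{1}{42711} - \frac{771}{\left(-129\right) \left(1 - 258\right)} = \frac{12645}{14237} - \frac{771}{\left(-129\right) \left(-257\right)} = \frac{12645}{14237} - \frac{771}{33153} = \frac{12645}{14237} - \frac{1}{43} = \frac{529498}{612191}$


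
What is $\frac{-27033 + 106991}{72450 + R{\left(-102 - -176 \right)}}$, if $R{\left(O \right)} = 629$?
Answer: $\frac{79958}{73079} \approx 1.0941$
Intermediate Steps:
$\frac{-27033 + 106991}{72450 + R{\left(-102 - -176 \right)}} = \frac{-27033 + 106991}{72450 + 629} = \frac{79958}{73079}$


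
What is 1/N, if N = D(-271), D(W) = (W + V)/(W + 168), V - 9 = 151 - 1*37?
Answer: 103/148 ≈ 0.69595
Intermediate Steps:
V = 123 (V = 9 + (151 - 1*37) = 9 + (151 - 37) = 9 + 114 = 123)
D(W) = (123 + W)/(168 + W) (D(W) = (W + 123)/(W + 168) = (123 + W)/(168 + W))
N = 148/103 (N = (123 - 271)/(168 - 271) = -148/(-103) = -1/103*(-148) = 148/103 ≈ 1.4369)
1/N = 1/(148/103) = 103/148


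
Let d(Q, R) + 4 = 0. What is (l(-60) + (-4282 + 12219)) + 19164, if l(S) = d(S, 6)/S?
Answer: 406516/15 ≈ 27101.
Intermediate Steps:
d(Q, R) = -4 (d(Q, R) = -4 + 0 = -4)
l(S) = -4/S
(l(-60) + (-4282 + 12219)) + 19164 = (-4/(-60) + (-4282 + 12219)) + 19164 = (-4*(-1/60) + 7937) + 19164 = (1/15 + 7937) + 19164 = 119056/15 + 19164 = 406516/15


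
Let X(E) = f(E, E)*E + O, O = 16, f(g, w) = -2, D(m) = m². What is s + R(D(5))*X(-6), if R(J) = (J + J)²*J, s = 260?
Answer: 1750260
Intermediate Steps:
R(J) = 4*J³ (R(J) = (2*J)²*J = (4*J²)*J = 4*J³)
X(E) = 16 - 2*E (X(E) = -2*E + 16 = 16 - 2*E)
s + R(D(5))*X(-6) = 260 + (4*(5²)³)*(16 - 2*(-6)) = 260 + (4*25³)*(16 + 12) = 260 + (4*15625)*28 = 260 + 62500*28 = 260 + 1750000 = 1750260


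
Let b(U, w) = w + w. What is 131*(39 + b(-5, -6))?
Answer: 3537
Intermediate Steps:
b(U, w) = 2*w
131*(39 + b(-5, -6)) = 131*(39 + 2*(-6)) = 131*(39 - 12) = 131*27 = 3537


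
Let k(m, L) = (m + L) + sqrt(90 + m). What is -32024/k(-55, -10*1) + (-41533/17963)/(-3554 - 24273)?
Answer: 104048126408883/209439832019 + 16012*sqrt(35)/2095 ≈ 542.01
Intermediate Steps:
k(m, L) = L + m + sqrt(90 + m) (k(m, L) = (L + m) + sqrt(90 + m) = L + m + sqrt(90 + m))
-32024/k(-55, -10*1) + (-41533/17963)/(-3554 - 24273) = -32024/(-10*1 - 55 + sqrt(90 - 55)) + (-41533/17963)/(-3554 - 24273) = -32024/(-10 - 55 + sqrt(35)) - 41533*1/17963/(-27827) = -32024/(-65 + sqrt(35)) - 41533/17963*(-1/27827) = -32024/(-65 + sqrt(35)) + 41533/499856401 = 41533/499856401 - 32024/(-65 + sqrt(35))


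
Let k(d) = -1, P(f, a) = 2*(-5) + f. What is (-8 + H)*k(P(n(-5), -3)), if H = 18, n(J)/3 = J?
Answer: -10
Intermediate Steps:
n(J) = 3*J
P(f, a) = -10 + f
(-8 + H)*k(P(n(-5), -3)) = (-8 + 18)*(-1) = 10*(-1) = -10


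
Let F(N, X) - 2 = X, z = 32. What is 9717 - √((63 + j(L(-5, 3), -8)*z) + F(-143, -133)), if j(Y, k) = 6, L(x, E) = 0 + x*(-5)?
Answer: 9717 - 2*√31 ≈ 9705.9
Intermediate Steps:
L(x, E) = -5*x (L(x, E) = 0 - 5*x = -5*x)
F(N, X) = 2 + X
9717 - √((63 + j(L(-5, 3), -8)*z) + F(-143, -133)) = 9717 - √((63 + 6*32) + (2 - 133)) = 9717 - √((63 + 192) - 131) = 9717 - √(255 - 131) = 9717 - √124 = 9717 - 2*√31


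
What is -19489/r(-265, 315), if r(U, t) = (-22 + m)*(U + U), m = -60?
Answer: -19489/43460 ≈ -0.44844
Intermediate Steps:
r(U, t) = -164*U (r(U, t) = (-22 - 60)*(U + U) = -164*U)
-19489/r(-265, 315) = -19489/((-164*(-265))) = -19489/43460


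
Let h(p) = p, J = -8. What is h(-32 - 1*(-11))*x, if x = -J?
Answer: -168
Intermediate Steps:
x = 8 (x = -1*(-8) = 8)
h(-32 - 1*(-11))*x = (-32 - 1*(-11))*8 = (-32 + 11)*8 = -21*8 = -168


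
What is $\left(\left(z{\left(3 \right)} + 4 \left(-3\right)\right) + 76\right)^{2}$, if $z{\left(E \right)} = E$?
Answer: $4489$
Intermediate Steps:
$\left(\left(z{\left(3 \right)} + 4 \left(-3\right)\right) + 76\right)^{2} = \left(\left(3 + 4 \left(-3\right)\right) + 76\right)^{2} = \left(\left(3 - 12\right) + 76\right)^{2} = \left(-9 + 76\right)^{2} = 67^{2} = 4489$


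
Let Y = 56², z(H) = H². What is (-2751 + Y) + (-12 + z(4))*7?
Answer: 413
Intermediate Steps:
Y = 3136
(-2751 + Y) + (-12 + z(4))*7 = (-2751 + 3136) + (-12 + 4²)*7 = 385 + (-12 + 16)*7 = 385 + 4*7 = 385 + 28 = 413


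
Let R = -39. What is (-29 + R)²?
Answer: 4624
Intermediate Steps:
(-29 + R)² = (-29 - 39)² = (-68)² = 4624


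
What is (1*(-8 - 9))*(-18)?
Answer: 306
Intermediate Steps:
(1*(-8 - 9))*(-18) = (1*(-17))*(-18) = -17*(-18) = 306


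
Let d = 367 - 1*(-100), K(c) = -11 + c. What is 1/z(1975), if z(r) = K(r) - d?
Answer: 1/1497 ≈ 0.00066800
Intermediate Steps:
d = 467 (d = 367 + 100 = 467)
z(r) = -478 + r (z(r) = (-11 + r) - 1*467 = (-11 + r) - 467 = -478 + r)
1/z(1975) = 1/(-478 + 1975) = 1/1497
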